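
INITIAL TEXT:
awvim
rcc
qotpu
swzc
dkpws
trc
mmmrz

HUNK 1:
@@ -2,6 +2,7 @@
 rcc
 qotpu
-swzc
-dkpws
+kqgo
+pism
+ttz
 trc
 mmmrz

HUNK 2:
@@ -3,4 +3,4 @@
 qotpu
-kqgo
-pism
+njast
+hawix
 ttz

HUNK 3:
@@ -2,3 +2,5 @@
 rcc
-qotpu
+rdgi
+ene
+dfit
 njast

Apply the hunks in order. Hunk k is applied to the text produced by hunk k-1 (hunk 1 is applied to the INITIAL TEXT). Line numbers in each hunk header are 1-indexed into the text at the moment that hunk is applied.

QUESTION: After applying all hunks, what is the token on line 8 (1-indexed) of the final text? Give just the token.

Answer: ttz

Derivation:
Hunk 1: at line 2 remove [swzc,dkpws] add [kqgo,pism,ttz] -> 8 lines: awvim rcc qotpu kqgo pism ttz trc mmmrz
Hunk 2: at line 3 remove [kqgo,pism] add [njast,hawix] -> 8 lines: awvim rcc qotpu njast hawix ttz trc mmmrz
Hunk 3: at line 2 remove [qotpu] add [rdgi,ene,dfit] -> 10 lines: awvim rcc rdgi ene dfit njast hawix ttz trc mmmrz
Final line 8: ttz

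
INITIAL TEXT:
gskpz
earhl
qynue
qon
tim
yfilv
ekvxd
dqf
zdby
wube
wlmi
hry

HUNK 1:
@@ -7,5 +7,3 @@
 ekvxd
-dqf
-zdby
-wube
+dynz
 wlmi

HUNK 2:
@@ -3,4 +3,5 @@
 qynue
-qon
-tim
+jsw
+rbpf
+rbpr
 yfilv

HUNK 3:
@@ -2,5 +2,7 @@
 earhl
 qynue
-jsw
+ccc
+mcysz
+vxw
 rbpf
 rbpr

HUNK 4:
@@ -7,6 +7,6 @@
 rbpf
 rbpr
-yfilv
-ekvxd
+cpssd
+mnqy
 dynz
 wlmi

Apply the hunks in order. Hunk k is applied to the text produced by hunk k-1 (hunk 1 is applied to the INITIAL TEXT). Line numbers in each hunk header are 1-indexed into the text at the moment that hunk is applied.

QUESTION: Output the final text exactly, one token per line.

Answer: gskpz
earhl
qynue
ccc
mcysz
vxw
rbpf
rbpr
cpssd
mnqy
dynz
wlmi
hry

Derivation:
Hunk 1: at line 7 remove [dqf,zdby,wube] add [dynz] -> 10 lines: gskpz earhl qynue qon tim yfilv ekvxd dynz wlmi hry
Hunk 2: at line 3 remove [qon,tim] add [jsw,rbpf,rbpr] -> 11 lines: gskpz earhl qynue jsw rbpf rbpr yfilv ekvxd dynz wlmi hry
Hunk 3: at line 2 remove [jsw] add [ccc,mcysz,vxw] -> 13 lines: gskpz earhl qynue ccc mcysz vxw rbpf rbpr yfilv ekvxd dynz wlmi hry
Hunk 4: at line 7 remove [yfilv,ekvxd] add [cpssd,mnqy] -> 13 lines: gskpz earhl qynue ccc mcysz vxw rbpf rbpr cpssd mnqy dynz wlmi hry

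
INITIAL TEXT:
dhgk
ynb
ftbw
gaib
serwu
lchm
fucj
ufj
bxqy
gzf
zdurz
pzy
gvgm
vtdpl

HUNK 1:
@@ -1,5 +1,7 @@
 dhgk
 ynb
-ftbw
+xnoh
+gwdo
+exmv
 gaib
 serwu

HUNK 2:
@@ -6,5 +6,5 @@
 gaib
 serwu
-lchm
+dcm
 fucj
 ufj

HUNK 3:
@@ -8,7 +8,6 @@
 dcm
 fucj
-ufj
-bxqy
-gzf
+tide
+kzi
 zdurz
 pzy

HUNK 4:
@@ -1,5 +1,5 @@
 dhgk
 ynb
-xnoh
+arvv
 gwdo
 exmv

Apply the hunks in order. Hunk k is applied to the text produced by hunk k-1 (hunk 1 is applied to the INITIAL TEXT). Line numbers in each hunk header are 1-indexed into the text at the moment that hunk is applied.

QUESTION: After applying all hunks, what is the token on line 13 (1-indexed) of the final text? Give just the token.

Answer: pzy

Derivation:
Hunk 1: at line 1 remove [ftbw] add [xnoh,gwdo,exmv] -> 16 lines: dhgk ynb xnoh gwdo exmv gaib serwu lchm fucj ufj bxqy gzf zdurz pzy gvgm vtdpl
Hunk 2: at line 6 remove [lchm] add [dcm] -> 16 lines: dhgk ynb xnoh gwdo exmv gaib serwu dcm fucj ufj bxqy gzf zdurz pzy gvgm vtdpl
Hunk 3: at line 8 remove [ufj,bxqy,gzf] add [tide,kzi] -> 15 lines: dhgk ynb xnoh gwdo exmv gaib serwu dcm fucj tide kzi zdurz pzy gvgm vtdpl
Hunk 4: at line 1 remove [xnoh] add [arvv] -> 15 lines: dhgk ynb arvv gwdo exmv gaib serwu dcm fucj tide kzi zdurz pzy gvgm vtdpl
Final line 13: pzy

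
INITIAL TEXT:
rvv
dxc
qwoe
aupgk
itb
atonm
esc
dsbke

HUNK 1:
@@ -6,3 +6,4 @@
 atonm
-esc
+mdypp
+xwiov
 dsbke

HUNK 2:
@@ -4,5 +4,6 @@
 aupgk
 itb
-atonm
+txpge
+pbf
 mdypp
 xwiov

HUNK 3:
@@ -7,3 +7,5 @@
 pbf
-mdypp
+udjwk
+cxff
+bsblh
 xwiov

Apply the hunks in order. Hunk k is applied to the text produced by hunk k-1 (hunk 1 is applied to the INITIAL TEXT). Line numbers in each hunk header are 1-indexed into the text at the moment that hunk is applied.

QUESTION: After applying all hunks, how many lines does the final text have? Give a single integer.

Hunk 1: at line 6 remove [esc] add [mdypp,xwiov] -> 9 lines: rvv dxc qwoe aupgk itb atonm mdypp xwiov dsbke
Hunk 2: at line 4 remove [atonm] add [txpge,pbf] -> 10 lines: rvv dxc qwoe aupgk itb txpge pbf mdypp xwiov dsbke
Hunk 3: at line 7 remove [mdypp] add [udjwk,cxff,bsblh] -> 12 lines: rvv dxc qwoe aupgk itb txpge pbf udjwk cxff bsblh xwiov dsbke
Final line count: 12

Answer: 12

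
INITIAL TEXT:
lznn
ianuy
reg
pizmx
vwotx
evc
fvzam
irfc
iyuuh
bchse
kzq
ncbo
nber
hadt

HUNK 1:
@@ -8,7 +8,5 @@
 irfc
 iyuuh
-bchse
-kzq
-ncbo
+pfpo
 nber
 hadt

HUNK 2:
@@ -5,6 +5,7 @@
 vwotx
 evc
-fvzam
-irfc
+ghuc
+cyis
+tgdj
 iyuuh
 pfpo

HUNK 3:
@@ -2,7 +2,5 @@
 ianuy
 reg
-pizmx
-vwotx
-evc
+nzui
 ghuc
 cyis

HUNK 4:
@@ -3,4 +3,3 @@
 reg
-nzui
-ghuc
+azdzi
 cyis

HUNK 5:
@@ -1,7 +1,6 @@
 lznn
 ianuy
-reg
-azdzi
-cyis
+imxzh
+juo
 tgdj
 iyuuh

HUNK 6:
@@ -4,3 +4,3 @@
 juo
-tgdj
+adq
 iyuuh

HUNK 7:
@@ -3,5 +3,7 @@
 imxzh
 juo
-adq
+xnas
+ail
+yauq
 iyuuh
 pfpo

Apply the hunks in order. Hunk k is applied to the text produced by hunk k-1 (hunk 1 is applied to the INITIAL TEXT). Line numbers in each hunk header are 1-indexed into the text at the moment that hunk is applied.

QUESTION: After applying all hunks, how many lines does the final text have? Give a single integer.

Answer: 11

Derivation:
Hunk 1: at line 8 remove [bchse,kzq,ncbo] add [pfpo] -> 12 lines: lznn ianuy reg pizmx vwotx evc fvzam irfc iyuuh pfpo nber hadt
Hunk 2: at line 5 remove [fvzam,irfc] add [ghuc,cyis,tgdj] -> 13 lines: lznn ianuy reg pizmx vwotx evc ghuc cyis tgdj iyuuh pfpo nber hadt
Hunk 3: at line 2 remove [pizmx,vwotx,evc] add [nzui] -> 11 lines: lznn ianuy reg nzui ghuc cyis tgdj iyuuh pfpo nber hadt
Hunk 4: at line 3 remove [nzui,ghuc] add [azdzi] -> 10 lines: lznn ianuy reg azdzi cyis tgdj iyuuh pfpo nber hadt
Hunk 5: at line 1 remove [reg,azdzi,cyis] add [imxzh,juo] -> 9 lines: lznn ianuy imxzh juo tgdj iyuuh pfpo nber hadt
Hunk 6: at line 4 remove [tgdj] add [adq] -> 9 lines: lznn ianuy imxzh juo adq iyuuh pfpo nber hadt
Hunk 7: at line 3 remove [adq] add [xnas,ail,yauq] -> 11 lines: lznn ianuy imxzh juo xnas ail yauq iyuuh pfpo nber hadt
Final line count: 11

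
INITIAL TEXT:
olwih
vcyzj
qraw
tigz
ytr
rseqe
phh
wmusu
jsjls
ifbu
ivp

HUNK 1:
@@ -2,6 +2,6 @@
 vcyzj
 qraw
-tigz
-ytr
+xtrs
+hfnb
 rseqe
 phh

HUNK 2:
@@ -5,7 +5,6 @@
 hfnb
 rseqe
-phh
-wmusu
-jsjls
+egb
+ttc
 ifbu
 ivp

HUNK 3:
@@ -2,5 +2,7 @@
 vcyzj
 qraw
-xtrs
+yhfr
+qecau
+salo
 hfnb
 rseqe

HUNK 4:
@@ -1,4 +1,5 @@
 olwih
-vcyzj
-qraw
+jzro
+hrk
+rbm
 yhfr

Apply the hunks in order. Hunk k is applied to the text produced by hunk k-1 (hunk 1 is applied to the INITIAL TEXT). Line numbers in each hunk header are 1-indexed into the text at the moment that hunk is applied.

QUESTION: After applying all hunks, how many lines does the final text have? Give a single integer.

Hunk 1: at line 2 remove [tigz,ytr] add [xtrs,hfnb] -> 11 lines: olwih vcyzj qraw xtrs hfnb rseqe phh wmusu jsjls ifbu ivp
Hunk 2: at line 5 remove [phh,wmusu,jsjls] add [egb,ttc] -> 10 lines: olwih vcyzj qraw xtrs hfnb rseqe egb ttc ifbu ivp
Hunk 3: at line 2 remove [xtrs] add [yhfr,qecau,salo] -> 12 lines: olwih vcyzj qraw yhfr qecau salo hfnb rseqe egb ttc ifbu ivp
Hunk 4: at line 1 remove [vcyzj,qraw] add [jzro,hrk,rbm] -> 13 lines: olwih jzro hrk rbm yhfr qecau salo hfnb rseqe egb ttc ifbu ivp
Final line count: 13

Answer: 13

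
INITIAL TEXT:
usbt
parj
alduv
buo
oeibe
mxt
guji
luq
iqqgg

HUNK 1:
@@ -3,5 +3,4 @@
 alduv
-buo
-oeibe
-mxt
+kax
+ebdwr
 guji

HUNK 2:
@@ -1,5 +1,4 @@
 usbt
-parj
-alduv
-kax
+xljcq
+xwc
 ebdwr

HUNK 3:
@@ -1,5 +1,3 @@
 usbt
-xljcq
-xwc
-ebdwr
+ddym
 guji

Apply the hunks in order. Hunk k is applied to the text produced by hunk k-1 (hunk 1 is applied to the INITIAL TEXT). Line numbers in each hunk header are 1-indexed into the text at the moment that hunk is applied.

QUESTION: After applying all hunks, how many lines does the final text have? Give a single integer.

Answer: 5

Derivation:
Hunk 1: at line 3 remove [buo,oeibe,mxt] add [kax,ebdwr] -> 8 lines: usbt parj alduv kax ebdwr guji luq iqqgg
Hunk 2: at line 1 remove [parj,alduv,kax] add [xljcq,xwc] -> 7 lines: usbt xljcq xwc ebdwr guji luq iqqgg
Hunk 3: at line 1 remove [xljcq,xwc,ebdwr] add [ddym] -> 5 lines: usbt ddym guji luq iqqgg
Final line count: 5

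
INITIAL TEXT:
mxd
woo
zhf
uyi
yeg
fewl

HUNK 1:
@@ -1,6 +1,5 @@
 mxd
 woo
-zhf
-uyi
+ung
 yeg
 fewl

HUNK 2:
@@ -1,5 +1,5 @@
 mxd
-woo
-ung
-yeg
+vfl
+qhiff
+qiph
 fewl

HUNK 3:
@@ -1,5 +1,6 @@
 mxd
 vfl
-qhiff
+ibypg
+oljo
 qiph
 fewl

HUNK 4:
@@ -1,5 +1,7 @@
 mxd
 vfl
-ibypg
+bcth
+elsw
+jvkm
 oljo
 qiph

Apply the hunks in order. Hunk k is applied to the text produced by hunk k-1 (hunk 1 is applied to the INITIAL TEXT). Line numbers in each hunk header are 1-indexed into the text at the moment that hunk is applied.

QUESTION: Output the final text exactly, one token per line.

Hunk 1: at line 1 remove [zhf,uyi] add [ung] -> 5 lines: mxd woo ung yeg fewl
Hunk 2: at line 1 remove [woo,ung,yeg] add [vfl,qhiff,qiph] -> 5 lines: mxd vfl qhiff qiph fewl
Hunk 3: at line 1 remove [qhiff] add [ibypg,oljo] -> 6 lines: mxd vfl ibypg oljo qiph fewl
Hunk 4: at line 1 remove [ibypg] add [bcth,elsw,jvkm] -> 8 lines: mxd vfl bcth elsw jvkm oljo qiph fewl

Answer: mxd
vfl
bcth
elsw
jvkm
oljo
qiph
fewl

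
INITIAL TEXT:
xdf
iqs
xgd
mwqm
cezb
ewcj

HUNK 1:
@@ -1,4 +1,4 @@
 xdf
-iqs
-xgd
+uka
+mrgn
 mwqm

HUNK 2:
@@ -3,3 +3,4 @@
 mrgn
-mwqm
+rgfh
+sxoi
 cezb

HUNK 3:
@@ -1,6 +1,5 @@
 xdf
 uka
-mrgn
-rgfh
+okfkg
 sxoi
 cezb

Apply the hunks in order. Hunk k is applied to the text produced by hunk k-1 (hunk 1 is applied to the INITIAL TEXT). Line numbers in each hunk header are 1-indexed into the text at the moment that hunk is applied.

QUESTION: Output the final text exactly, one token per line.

Hunk 1: at line 1 remove [iqs,xgd] add [uka,mrgn] -> 6 lines: xdf uka mrgn mwqm cezb ewcj
Hunk 2: at line 3 remove [mwqm] add [rgfh,sxoi] -> 7 lines: xdf uka mrgn rgfh sxoi cezb ewcj
Hunk 3: at line 1 remove [mrgn,rgfh] add [okfkg] -> 6 lines: xdf uka okfkg sxoi cezb ewcj

Answer: xdf
uka
okfkg
sxoi
cezb
ewcj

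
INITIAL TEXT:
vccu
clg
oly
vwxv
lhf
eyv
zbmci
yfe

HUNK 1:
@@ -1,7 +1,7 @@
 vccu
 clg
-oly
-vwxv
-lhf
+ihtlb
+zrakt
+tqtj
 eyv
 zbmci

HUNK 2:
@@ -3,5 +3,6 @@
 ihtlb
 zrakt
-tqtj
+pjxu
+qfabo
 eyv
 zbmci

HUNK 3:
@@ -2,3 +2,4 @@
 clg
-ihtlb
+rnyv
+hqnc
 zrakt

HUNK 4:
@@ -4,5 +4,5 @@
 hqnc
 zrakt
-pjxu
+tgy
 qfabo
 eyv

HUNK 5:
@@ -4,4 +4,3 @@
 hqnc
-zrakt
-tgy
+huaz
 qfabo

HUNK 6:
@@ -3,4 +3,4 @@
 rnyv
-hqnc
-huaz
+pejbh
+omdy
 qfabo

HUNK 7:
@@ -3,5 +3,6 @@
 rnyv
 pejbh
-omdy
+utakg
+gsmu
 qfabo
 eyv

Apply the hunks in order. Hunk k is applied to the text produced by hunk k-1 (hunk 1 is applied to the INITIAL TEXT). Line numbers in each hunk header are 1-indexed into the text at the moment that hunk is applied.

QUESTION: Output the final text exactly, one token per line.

Hunk 1: at line 1 remove [oly,vwxv,lhf] add [ihtlb,zrakt,tqtj] -> 8 lines: vccu clg ihtlb zrakt tqtj eyv zbmci yfe
Hunk 2: at line 3 remove [tqtj] add [pjxu,qfabo] -> 9 lines: vccu clg ihtlb zrakt pjxu qfabo eyv zbmci yfe
Hunk 3: at line 2 remove [ihtlb] add [rnyv,hqnc] -> 10 lines: vccu clg rnyv hqnc zrakt pjxu qfabo eyv zbmci yfe
Hunk 4: at line 4 remove [pjxu] add [tgy] -> 10 lines: vccu clg rnyv hqnc zrakt tgy qfabo eyv zbmci yfe
Hunk 5: at line 4 remove [zrakt,tgy] add [huaz] -> 9 lines: vccu clg rnyv hqnc huaz qfabo eyv zbmci yfe
Hunk 6: at line 3 remove [hqnc,huaz] add [pejbh,omdy] -> 9 lines: vccu clg rnyv pejbh omdy qfabo eyv zbmci yfe
Hunk 7: at line 3 remove [omdy] add [utakg,gsmu] -> 10 lines: vccu clg rnyv pejbh utakg gsmu qfabo eyv zbmci yfe

Answer: vccu
clg
rnyv
pejbh
utakg
gsmu
qfabo
eyv
zbmci
yfe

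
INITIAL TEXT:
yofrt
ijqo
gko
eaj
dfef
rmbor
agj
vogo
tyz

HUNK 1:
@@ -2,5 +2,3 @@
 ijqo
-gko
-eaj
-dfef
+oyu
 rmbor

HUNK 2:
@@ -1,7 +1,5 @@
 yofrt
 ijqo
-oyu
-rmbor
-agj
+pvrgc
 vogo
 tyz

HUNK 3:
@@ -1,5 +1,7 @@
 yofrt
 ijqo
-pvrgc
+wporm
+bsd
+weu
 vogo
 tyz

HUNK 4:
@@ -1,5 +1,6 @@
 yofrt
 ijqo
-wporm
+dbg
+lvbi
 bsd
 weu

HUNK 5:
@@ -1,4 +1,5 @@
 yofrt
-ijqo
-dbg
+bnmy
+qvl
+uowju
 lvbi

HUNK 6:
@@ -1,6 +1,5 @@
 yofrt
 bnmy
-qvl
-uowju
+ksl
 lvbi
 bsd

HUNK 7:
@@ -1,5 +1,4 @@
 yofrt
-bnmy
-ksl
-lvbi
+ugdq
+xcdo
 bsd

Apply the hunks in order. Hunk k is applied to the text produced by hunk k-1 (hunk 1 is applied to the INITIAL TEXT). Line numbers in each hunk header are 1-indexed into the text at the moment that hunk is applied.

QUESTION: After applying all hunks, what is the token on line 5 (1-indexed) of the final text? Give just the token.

Answer: weu

Derivation:
Hunk 1: at line 2 remove [gko,eaj,dfef] add [oyu] -> 7 lines: yofrt ijqo oyu rmbor agj vogo tyz
Hunk 2: at line 1 remove [oyu,rmbor,agj] add [pvrgc] -> 5 lines: yofrt ijqo pvrgc vogo tyz
Hunk 3: at line 1 remove [pvrgc] add [wporm,bsd,weu] -> 7 lines: yofrt ijqo wporm bsd weu vogo tyz
Hunk 4: at line 1 remove [wporm] add [dbg,lvbi] -> 8 lines: yofrt ijqo dbg lvbi bsd weu vogo tyz
Hunk 5: at line 1 remove [ijqo,dbg] add [bnmy,qvl,uowju] -> 9 lines: yofrt bnmy qvl uowju lvbi bsd weu vogo tyz
Hunk 6: at line 1 remove [qvl,uowju] add [ksl] -> 8 lines: yofrt bnmy ksl lvbi bsd weu vogo tyz
Hunk 7: at line 1 remove [bnmy,ksl,lvbi] add [ugdq,xcdo] -> 7 lines: yofrt ugdq xcdo bsd weu vogo tyz
Final line 5: weu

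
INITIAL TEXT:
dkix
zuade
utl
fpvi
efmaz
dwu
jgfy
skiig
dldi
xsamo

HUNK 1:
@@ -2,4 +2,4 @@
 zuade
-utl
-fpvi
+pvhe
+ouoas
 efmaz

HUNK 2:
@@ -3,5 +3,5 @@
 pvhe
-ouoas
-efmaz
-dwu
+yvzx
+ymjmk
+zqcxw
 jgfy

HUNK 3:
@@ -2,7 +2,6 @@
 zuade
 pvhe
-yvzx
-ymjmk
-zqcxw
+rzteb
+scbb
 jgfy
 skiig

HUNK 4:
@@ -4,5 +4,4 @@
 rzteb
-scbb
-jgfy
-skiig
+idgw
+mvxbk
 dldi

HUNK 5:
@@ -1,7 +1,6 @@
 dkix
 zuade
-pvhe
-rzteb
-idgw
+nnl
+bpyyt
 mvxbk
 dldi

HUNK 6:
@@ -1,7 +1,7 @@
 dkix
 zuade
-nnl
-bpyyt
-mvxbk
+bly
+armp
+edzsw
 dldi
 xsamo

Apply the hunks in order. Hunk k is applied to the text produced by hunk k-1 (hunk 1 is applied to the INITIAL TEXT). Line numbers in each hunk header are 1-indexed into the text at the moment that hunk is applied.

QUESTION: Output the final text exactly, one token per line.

Hunk 1: at line 2 remove [utl,fpvi] add [pvhe,ouoas] -> 10 lines: dkix zuade pvhe ouoas efmaz dwu jgfy skiig dldi xsamo
Hunk 2: at line 3 remove [ouoas,efmaz,dwu] add [yvzx,ymjmk,zqcxw] -> 10 lines: dkix zuade pvhe yvzx ymjmk zqcxw jgfy skiig dldi xsamo
Hunk 3: at line 2 remove [yvzx,ymjmk,zqcxw] add [rzteb,scbb] -> 9 lines: dkix zuade pvhe rzteb scbb jgfy skiig dldi xsamo
Hunk 4: at line 4 remove [scbb,jgfy,skiig] add [idgw,mvxbk] -> 8 lines: dkix zuade pvhe rzteb idgw mvxbk dldi xsamo
Hunk 5: at line 1 remove [pvhe,rzteb,idgw] add [nnl,bpyyt] -> 7 lines: dkix zuade nnl bpyyt mvxbk dldi xsamo
Hunk 6: at line 1 remove [nnl,bpyyt,mvxbk] add [bly,armp,edzsw] -> 7 lines: dkix zuade bly armp edzsw dldi xsamo

Answer: dkix
zuade
bly
armp
edzsw
dldi
xsamo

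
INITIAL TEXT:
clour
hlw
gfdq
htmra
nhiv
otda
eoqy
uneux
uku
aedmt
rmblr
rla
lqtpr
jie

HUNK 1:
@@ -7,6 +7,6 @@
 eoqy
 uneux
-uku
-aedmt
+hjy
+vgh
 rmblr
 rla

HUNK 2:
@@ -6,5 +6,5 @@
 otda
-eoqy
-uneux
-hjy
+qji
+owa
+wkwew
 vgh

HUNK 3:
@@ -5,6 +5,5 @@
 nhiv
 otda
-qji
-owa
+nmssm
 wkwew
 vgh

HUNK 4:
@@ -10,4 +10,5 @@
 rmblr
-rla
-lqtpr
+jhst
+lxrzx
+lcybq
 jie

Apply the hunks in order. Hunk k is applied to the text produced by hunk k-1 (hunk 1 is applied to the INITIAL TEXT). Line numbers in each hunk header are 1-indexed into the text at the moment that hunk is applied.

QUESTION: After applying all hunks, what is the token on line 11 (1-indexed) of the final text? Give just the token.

Answer: jhst

Derivation:
Hunk 1: at line 7 remove [uku,aedmt] add [hjy,vgh] -> 14 lines: clour hlw gfdq htmra nhiv otda eoqy uneux hjy vgh rmblr rla lqtpr jie
Hunk 2: at line 6 remove [eoqy,uneux,hjy] add [qji,owa,wkwew] -> 14 lines: clour hlw gfdq htmra nhiv otda qji owa wkwew vgh rmblr rla lqtpr jie
Hunk 3: at line 5 remove [qji,owa] add [nmssm] -> 13 lines: clour hlw gfdq htmra nhiv otda nmssm wkwew vgh rmblr rla lqtpr jie
Hunk 4: at line 10 remove [rla,lqtpr] add [jhst,lxrzx,lcybq] -> 14 lines: clour hlw gfdq htmra nhiv otda nmssm wkwew vgh rmblr jhst lxrzx lcybq jie
Final line 11: jhst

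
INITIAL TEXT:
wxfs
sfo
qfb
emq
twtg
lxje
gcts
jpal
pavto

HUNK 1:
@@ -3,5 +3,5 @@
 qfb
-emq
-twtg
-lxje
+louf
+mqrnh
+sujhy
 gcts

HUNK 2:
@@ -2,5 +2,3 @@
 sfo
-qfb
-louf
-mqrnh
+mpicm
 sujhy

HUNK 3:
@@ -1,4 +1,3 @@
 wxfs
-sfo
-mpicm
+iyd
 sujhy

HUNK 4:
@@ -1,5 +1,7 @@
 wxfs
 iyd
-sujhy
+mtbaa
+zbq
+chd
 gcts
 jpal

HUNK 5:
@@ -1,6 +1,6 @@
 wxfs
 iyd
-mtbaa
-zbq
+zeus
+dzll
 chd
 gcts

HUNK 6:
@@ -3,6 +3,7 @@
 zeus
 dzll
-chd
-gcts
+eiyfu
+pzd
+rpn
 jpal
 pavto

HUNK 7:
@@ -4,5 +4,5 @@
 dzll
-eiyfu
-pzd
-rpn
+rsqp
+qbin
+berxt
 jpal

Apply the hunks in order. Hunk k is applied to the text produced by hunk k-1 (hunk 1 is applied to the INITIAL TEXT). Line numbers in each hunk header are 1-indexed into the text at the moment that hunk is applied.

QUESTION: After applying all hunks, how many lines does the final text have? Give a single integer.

Hunk 1: at line 3 remove [emq,twtg,lxje] add [louf,mqrnh,sujhy] -> 9 lines: wxfs sfo qfb louf mqrnh sujhy gcts jpal pavto
Hunk 2: at line 2 remove [qfb,louf,mqrnh] add [mpicm] -> 7 lines: wxfs sfo mpicm sujhy gcts jpal pavto
Hunk 3: at line 1 remove [sfo,mpicm] add [iyd] -> 6 lines: wxfs iyd sujhy gcts jpal pavto
Hunk 4: at line 1 remove [sujhy] add [mtbaa,zbq,chd] -> 8 lines: wxfs iyd mtbaa zbq chd gcts jpal pavto
Hunk 5: at line 1 remove [mtbaa,zbq] add [zeus,dzll] -> 8 lines: wxfs iyd zeus dzll chd gcts jpal pavto
Hunk 6: at line 3 remove [chd,gcts] add [eiyfu,pzd,rpn] -> 9 lines: wxfs iyd zeus dzll eiyfu pzd rpn jpal pavto
Hunk 7: at line 4 remove [eiyfu,pzd,rpn] add [rsqp,qbin,berxt] -> 9 lines: wxfs iyd zeus dzll rsqp qbin berxt jpal pavto
Final line count: 9

Answer: 9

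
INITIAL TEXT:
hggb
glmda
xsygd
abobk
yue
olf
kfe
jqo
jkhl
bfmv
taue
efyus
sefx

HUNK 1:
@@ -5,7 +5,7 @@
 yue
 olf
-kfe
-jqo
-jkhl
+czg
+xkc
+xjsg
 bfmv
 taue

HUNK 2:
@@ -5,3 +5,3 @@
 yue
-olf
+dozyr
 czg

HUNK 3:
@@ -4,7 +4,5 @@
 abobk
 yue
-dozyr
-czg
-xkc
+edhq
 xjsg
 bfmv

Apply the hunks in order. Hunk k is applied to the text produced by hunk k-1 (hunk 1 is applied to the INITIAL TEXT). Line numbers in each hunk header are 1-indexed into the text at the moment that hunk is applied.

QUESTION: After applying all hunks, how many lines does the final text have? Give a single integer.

Hunk 1: at line 5 remove [kfe,jqo,jkhl] add [czg,xkc,xjsg] -> 13 lines: hggb glmda xsygd abobk yue olf czg xkc xjsg bfmv taue efyus sefx
Hunk 2: at line 5 remove [olf] add [dozyr] -> 13 lines: hggb glmda xsygd abobk yue dozyr czg xkc xjsg bfmv taue efyus sefx
Hunk 3: at line 4 remove [dozyr,czg,xkc] add [edhq] -> 11 lines: hggb glmda xsygd abobk yue edhq xjsg bfmv taue efyus sefx
Final line count: 11

Answer: 11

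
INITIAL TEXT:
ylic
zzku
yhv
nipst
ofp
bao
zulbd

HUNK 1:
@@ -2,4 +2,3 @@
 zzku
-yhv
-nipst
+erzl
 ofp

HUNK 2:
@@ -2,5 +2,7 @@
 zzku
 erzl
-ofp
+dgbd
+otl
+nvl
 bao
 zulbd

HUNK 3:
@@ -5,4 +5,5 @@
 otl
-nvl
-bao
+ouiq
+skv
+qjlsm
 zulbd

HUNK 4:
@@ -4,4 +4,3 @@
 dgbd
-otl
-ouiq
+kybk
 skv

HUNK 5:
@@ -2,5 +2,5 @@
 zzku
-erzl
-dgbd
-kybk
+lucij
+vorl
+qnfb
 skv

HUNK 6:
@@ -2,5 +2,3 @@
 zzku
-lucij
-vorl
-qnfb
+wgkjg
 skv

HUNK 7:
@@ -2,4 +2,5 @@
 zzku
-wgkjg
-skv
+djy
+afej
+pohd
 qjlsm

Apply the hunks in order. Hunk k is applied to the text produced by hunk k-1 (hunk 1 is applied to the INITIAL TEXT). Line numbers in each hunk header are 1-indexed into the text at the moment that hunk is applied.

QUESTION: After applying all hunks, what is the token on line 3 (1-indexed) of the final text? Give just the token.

Answer: djy

Derivation:
Hunk 1: at line 2 remove [yhv,nipst] add [erzl] -> 6 lines: ylic zzku erzl ofp bao zulbd
Hunk 2: at line 2 remove [ofp] add [dgbd,otl,nvl] -> 8 lines: ylic zzku erzl dgbd otl nvl bao zulbd
Hunk 3: at line 5 remove [nvl,bao] add [ouiq,skv,qjlsm] -> 9 lines: ylic zzku erzl dgbd otl ouiq skv qjlsm zulbd
Hunk 4: at line 4 remove [otl,ouiq] add [kybk] -> 8 lines: ylic zzku erzl dgbd kybk skv qjlsm zulbd
Hunk 5: at line 2 remove [erzl,dgbd,kybk] add [lucij,vorl,qnfb] -> 8 lines: ylic zzku lucij vorl qnfb skv qjlsm zulbd
Hunk 6: at line 2 remove [lucij,vorl,qnfb] add [wgkjg] -> 6 lines: ylic zzku wgkjg skv qjlsm zulbd
Hunk 7: at line 2 remove [wgkjg,skv] add [djy,afej,pohd] -> 7 lines: ylic zzku djy afej pohd qjlsm zulbd
Final line 3: djy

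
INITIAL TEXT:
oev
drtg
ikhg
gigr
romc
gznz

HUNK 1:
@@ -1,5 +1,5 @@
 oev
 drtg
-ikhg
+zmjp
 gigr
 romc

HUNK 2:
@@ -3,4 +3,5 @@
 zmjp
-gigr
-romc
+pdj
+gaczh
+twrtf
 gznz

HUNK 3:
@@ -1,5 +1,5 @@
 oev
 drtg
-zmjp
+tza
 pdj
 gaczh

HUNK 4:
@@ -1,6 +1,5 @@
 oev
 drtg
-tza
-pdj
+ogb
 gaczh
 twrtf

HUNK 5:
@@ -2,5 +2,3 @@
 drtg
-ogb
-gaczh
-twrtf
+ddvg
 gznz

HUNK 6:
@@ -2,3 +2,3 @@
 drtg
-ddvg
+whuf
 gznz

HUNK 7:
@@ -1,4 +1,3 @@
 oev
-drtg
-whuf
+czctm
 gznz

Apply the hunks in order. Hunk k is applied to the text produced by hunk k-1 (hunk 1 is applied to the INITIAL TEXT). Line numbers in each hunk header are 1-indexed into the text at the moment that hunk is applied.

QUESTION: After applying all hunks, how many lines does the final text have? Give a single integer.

Hunk 1: at line 1 remove [ikhg] add [zmjp] -> 6 lines: oev drtg zmjp gigr romc gznz
Hunk 2: at line 3 remove [gigr,romc] add [pdj,gaczh,twrtf] -> 7 lines: oev drtg zmjp pdj gaczh twrtf gznz
Hunk 3: at line 1 remove [zmjp] add [tza] -> 7 lines: oev drtg tza pdj gaczh twrtf gznz
Hunk 4: at line 1 remove [tza,pdj] add [ogb] -> 6 lines: oev drtg ogb gaczh twrtf gznz
Hunk 5: at line 2 remove [ogb,gaczh,twrtf] add [ddvg] -> 4 lines: oev drtg ddvg gznz
Hunk 6: at line 2 remove [ddvg] add [whuf] -> 4 lines: oev drtg whuf gznz
Hunk 7: at line 1 remove [drtg,whuf] add [czctm] -> 3 lines: oev czctm gznz
Final line count: 3

Answer: 3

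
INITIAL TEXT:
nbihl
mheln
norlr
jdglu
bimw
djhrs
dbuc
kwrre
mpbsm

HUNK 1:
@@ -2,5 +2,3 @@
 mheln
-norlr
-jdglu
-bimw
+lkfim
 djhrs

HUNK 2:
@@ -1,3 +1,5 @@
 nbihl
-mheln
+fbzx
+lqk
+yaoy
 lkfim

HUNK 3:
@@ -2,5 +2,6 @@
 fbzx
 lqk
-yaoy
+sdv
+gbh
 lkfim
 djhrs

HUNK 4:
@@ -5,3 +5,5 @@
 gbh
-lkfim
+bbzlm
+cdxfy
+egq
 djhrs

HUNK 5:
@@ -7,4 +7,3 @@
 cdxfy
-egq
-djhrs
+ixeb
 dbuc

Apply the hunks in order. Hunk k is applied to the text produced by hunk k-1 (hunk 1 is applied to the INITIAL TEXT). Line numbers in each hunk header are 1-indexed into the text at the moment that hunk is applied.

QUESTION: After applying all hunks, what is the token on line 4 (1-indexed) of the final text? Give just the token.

Hunk 1: at line 2 remove [norlr,jdglu,bimw] add [lkfim] -> 7 lines: nbihl mheln lkfim djhrs dbuc kwrre mpbsm
Hunk 2: at line 1 remove [mheln] add [fbzx,lqk,yaoy] -> 9 lines: nbihl fbzx lqk yaoy lkfim djhrs dbuc kwrre mpbsm
Hunk 3: at line 2 remove [yaoy] add [sdv,gbh] -> 10 lines: nbihl fbzx lqk sdv gbh lkfim djhrs dbuc kwrre mpbsm
Hunk 4: at line 5 remove [lkfim] add [bbzlm,cdxfy,egq] -> 12 lines: nbihl fbzx lqk sdv gbh bbzlm cdxfy egq djhrs dbuc kwrre mpbsm
Hunk 5: at line 7 remove [egq,djhrs] add [ixeb] -> 11 lines: nbihl fbzx lqk sdv gbh bbzlm cdxfy ixeb dbuc kwrre mpbsm
Final line 4: sdv

Answer: sdv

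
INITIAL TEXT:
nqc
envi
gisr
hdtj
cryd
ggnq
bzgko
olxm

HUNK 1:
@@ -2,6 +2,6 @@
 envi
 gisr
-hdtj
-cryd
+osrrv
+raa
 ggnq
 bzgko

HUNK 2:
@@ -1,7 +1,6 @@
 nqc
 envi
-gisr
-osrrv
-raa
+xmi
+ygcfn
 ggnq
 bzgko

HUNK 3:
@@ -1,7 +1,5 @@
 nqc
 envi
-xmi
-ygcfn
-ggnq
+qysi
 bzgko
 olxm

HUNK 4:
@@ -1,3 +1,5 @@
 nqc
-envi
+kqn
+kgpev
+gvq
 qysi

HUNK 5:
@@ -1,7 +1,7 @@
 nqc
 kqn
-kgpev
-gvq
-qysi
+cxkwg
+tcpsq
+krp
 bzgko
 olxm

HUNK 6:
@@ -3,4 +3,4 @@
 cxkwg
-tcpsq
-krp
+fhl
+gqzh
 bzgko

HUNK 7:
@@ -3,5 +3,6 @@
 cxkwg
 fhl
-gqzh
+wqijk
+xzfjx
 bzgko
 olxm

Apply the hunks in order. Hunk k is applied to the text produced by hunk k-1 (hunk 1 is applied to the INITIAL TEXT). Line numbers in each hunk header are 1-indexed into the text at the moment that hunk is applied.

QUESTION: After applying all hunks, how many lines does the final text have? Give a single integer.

Hunk 1: at line 2 remove [hdtj,cryd] add [osrrv,raa] -> 8 lines: nqc envi gisr osrrv raa ggnq bzgko olxm
Hunk 2: at line 1 remove [gisr,osrrv,raa] add [xmi,ygcfn] -> 7 lines: nqc envi xmi ygcfn ggnq bzgko olxm
Hunk 3: at line 1 remove [xmi,ygcfn,ggnq] add [qysi] -> 5 lines: nqc envi qysi bzgko olxm
Hunk 4: at line 1 remove [envi] add [kqn,kgpev,gvq] -> 7 lines: nqc kqn kgpev gvq qysi bzgko olxm
Hunk 5: at line 1 remove [kgpev,gvq,qysi] add [cxkwg,tcpsq,krp] -> 7 lines: nqc kqn cxkwg tcpsq krp bzgko olxm
Hunk 6: at line 3 remove [tcpsq,krp] add [fhl,gqzh] -> 7 lines: nqc kqn cxkwg fhl gqzh bzgko olxm
Hunk 7: at line 3 remove [gqzh] add [wqijk,xzfjx] -> 8 lines: nqc kqn cxkwg fhl wqijk xzfjx bzgko olxm
Final line count: 8

Answer: 8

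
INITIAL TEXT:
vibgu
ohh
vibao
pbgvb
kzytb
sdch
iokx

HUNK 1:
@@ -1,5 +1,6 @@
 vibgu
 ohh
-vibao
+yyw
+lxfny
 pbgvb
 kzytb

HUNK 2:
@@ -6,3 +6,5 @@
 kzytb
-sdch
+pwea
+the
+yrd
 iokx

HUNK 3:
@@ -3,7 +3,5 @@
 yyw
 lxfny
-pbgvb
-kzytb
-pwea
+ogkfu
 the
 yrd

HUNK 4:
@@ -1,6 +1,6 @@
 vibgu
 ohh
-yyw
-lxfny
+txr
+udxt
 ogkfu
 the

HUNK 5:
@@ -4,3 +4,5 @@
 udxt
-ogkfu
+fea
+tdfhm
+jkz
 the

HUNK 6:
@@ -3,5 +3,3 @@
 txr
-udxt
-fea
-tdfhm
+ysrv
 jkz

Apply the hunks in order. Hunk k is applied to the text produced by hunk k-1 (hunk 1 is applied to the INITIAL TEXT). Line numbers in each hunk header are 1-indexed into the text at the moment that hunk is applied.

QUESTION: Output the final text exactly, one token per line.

Answer: vibgu
ohh
txr
ysrv
jkz
the
yrd
iokx

Derivation:
Hunk 1: at line 1 remove [vibao] add [yyw,lxfny] -> 8 lines: vibgu ohh yyw lxfny pbgvb kzytb sdch iokx
Hunk 2: at line 6 remove [sdch] add [pwea,the,yrd] -> 10 lines: vibgu ohh yyw lxfny pbgvb kzytb pwea the yrd iokx
Hunk 3: at line 3 remove [pbgvb,kzytb,pwea] add [ogkfu] -> 8 lines: vibgu ohh yyw lxfny ogkfu the yrd iokx
Hunk 4: at line 1 remove [yyw,lxfny] add [txr,udxt] -> 8 lines: vibgu ohh txr udxt ogkfu the yrd iokx
Hunk 5: at line 4 remove [ogkfu] add [fea,tdfhm,jkz] -> 10 lines: vibgu ohh txr udxt fea tdfhm jkz the yrd iokx
Hunk 6: at line 3 remove [udxt,fea,tdfhm] add [ysrv] -> 8 lines: vibgu ohh txr ysrv jkz the yrd iokx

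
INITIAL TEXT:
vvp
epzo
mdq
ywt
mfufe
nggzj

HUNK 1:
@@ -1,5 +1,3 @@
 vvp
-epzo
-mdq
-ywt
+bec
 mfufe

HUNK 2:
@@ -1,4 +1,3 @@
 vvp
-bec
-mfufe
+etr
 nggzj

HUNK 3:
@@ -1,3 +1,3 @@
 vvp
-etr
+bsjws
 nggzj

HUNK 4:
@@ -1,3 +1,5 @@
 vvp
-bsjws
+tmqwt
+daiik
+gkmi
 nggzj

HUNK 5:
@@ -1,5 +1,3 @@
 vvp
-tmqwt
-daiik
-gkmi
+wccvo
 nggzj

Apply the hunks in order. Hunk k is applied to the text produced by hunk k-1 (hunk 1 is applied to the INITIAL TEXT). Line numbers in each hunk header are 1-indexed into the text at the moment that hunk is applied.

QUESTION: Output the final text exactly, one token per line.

Hunk 1: at line 1 remove [epzo,mdq,ywt] add [bec] -> 4 lines: vvp bec mfufe nggzj
Hunk 2: at line 1 remove [bec,mfufe] add [etr] -> 3 lines: vvp etr nggzj
Hunk 3: at line 1 remove [etr] add [bsjws] -> 3 lines: vvp bsjws nggzj
Hunk 4: at line 1 remove [bsjws] add [tmqwt,daiik,gkmi] -> 5 lines: vvp tmqwt daiik gkmi nggzj
Hunk 5: at line 1 remove [tmqwt,daiik,gkmi] add [wccvo] -> 3 lines: vvp wccvo nggzj

Answer: vvp
wccvo
nggzj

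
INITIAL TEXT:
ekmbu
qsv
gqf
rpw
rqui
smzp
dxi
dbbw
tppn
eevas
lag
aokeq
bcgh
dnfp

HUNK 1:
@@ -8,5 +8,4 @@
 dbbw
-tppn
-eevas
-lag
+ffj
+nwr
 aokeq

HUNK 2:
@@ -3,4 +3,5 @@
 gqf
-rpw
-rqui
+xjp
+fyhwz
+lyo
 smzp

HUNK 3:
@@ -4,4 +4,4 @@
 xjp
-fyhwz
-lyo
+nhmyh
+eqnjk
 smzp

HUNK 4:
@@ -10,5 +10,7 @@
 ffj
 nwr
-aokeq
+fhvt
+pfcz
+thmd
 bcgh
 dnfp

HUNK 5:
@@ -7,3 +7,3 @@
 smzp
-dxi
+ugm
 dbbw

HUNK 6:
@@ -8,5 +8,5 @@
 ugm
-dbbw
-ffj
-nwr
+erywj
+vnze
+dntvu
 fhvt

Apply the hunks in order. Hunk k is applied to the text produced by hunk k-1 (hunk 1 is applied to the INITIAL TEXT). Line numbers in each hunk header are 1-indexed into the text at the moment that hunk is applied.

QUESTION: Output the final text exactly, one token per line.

Answer: ekmbu
qsv
gqf
xjp
nhmyh
eqnjk
smzp
ugm
erywj
vnze
dntvu
fhvt
pfcz
thmd
bcgh
dnfp

Derivation:
Hunk 1: at line 8 remove [tppn,eevas,lag] add [ffj,nwr] -> 13 lines: ekmbu qsv gqf rpw rqui smzp dxi dbbw ffj nwr aokeq bcgh dnfp
Hunk 2: at line 3 remove [rpw,rqui] add [xjp,fyhwz,lyo] -> 14 lines: ekmbu qsv gqf xjp fyhwz lyo smzp dxi dbbw ffj nwr aokeq bcgh dnfp
Hunk 3: at line 4 remove [fyhwz,lyo] add [nhmyh,eqnjk] -> 14 lines: ekmbu qsv gqf xjp nhmyh eqnjk smzp dxi dbbw ffj nwr aokeq bcgh dnfp
Hunk 4: at line 10 remove [aokeq] add [fhvt,pfcz,thmd] -> 16 lines: ekmbu qsv gqf xjp nhmyh eqnjk smzp dxi dbbw ffj nwr fhvt pfcz thmd bcgh dnfp
Hunk 5: at line 7 remove [dxi] add [ugm] -> 16 lines: ekmbu qsv gqf xjp nhmyh eqnjk smzp ugm dbbw ffj nwr fhvt pfcz thmd bcgh dnfp
Hunk 6: at line 8 remove [dbbw,ffj,nwr] add [erywj,vnze,dntvu] -> 16 lines: ekmbu qsv gqf xjp nhmyh eqnjk smzp ugm erywj vnze dntvu fhvt pfcz thmd bcgh dnfp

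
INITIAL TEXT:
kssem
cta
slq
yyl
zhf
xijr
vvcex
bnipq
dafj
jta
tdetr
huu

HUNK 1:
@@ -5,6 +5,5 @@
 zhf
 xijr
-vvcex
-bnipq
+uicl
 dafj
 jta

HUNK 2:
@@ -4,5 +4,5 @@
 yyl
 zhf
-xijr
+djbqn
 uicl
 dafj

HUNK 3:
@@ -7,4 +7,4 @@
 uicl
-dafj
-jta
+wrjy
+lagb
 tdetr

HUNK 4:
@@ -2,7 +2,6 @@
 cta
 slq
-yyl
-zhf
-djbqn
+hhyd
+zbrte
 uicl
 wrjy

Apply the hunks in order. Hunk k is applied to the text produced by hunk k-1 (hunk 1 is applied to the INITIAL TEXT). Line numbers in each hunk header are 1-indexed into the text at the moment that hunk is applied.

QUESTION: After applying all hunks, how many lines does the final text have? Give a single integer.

Hunk 1: at line 5 remove [vvcex,bnipq] add [uicl] -> 11 lines: kssem cta slq yyl zhf xijr uicl dafj jta tdetr huu
Hunk 2: at line 4 remove [xijr] add [djbqn] -> 11 lines: kssem cta slq yyl zhf djbqn uicl dafj jta tdetr huu
Hunk 3: at line 7 remove [dafj,jta] add [wrjy,lagb] -> 11 lines: kssem cta slq yyl zhf djbqn uicl wrjy lagb tdetr huu
Hunk 4: at line 2 remove [yyl,zhf,djbqn] add [hhyd,zbrte] -> 10 lines: kssem cta slq hhyd zbrte uicl wrjy lagb tdetr huu
Final line count: 10

Answer: 10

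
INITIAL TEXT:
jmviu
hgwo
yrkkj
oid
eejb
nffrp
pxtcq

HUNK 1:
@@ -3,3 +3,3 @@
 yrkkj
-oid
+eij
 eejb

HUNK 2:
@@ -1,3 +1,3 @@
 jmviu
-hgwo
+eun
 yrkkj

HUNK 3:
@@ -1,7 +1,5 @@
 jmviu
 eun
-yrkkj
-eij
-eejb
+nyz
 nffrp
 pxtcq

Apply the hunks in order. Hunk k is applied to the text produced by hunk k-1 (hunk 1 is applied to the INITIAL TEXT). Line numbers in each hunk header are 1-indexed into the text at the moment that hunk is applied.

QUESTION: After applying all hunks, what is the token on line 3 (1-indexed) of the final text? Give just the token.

Hunk 1: at line 3 remove [oid] add [eij] -> 7 lines: jmviu hgwo yrkkj eij eejb nffrp pxtcq
Hunk 2: at line 1 remove [hgwo] add [eun] -> 7 lines: jmviu eun yrkkj eij eejb nffrp pxtcq
Hunk 3: at line 1 remove [yrkkj,eij,eejb] add [nyz] -> 5 lines: jmviu eun nyz nffrp pxtcq
Final line 3: nyz

Answer: nyz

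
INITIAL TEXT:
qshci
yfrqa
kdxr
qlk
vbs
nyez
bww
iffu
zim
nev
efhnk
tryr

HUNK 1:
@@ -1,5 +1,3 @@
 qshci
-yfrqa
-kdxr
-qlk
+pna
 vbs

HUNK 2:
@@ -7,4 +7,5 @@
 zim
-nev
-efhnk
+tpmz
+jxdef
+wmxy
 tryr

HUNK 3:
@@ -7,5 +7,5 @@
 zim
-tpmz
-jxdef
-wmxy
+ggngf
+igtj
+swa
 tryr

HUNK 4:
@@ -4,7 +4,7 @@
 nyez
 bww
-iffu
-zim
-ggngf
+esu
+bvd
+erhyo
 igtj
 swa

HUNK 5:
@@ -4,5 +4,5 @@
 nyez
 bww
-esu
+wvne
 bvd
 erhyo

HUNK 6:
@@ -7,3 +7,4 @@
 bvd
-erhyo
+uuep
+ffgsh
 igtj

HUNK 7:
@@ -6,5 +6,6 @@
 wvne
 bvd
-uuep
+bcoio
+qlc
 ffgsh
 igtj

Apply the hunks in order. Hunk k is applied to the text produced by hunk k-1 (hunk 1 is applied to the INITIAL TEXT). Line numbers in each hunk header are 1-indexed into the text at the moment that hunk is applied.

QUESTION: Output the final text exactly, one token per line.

Hunk 1: at line 1 remove [yfrqa,kdxr,qlk] add [pna] -> 10 lines: qshci pna vbs nyez bww iffu zim nev efhnk tryr
Hunk 2: at line 7 remove [nev,efhnk] add [tpmz,jxdef,wmxy] -> 11 lines: qshci pna vbs nyez bww iffu zim tpmz jxdef wmxy tryr
Hunk 3: at line 7 remove [tpmz,jxdef,wmxy] add [ggngf,igtj,swa] -> 11 lines: qshci pna vbs nyez bww iffu zim ggngf igtj swa tryr
Hunk 4: at line 4 remove [iffu,zim,ggngf] add [esu,bvd,erhyo] -> 11 lines: qshci pna vbs nyez bww esu bvd erhyo igtj swa tryr
Hunk 5: at line 4 remove [esu] add [wvne] -> 11 lines: qshci pna vbs nyez bww wvne bvd erhyo igtj swa tryr
Hunk 6: at line 7 remove [erhyo] add [uuep,ffgsh] -> 12 lines: qshci pna vbs nyez bww wvne bvd uuep ffgsh igtj swa tryr
Hunk 7: at line 6 remove [uuep] add [bcoio,qlc] -> 13 lines: qshci pna vbs nyez bww wvne bvd bcoio qlc ffgsh igtj swa tryr

Answer: qshci
pna
vbs
nyez
bww
wvne
bvd
bcoio
qlc
ffgsh
igtj
swa
tryr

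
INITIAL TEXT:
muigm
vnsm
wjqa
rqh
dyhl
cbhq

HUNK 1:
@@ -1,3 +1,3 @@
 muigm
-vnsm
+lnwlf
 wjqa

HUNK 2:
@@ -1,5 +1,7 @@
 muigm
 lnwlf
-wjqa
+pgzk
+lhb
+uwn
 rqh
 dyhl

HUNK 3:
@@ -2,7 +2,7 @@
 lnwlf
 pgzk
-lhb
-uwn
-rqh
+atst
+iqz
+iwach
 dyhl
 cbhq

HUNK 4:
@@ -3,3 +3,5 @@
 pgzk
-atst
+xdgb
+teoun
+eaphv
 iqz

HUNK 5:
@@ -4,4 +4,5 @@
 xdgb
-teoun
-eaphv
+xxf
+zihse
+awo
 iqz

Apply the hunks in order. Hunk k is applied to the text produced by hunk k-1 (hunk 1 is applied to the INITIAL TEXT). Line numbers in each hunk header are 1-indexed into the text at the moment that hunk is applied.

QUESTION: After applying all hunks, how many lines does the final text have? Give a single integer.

Hunk 1: at line 1 remove [vnsm] add [lnwlf] -> 6 lines: muigm lnwlf wjqa rqh dyhl cbhq
Hunk 2: at line 1 remove [wjqa] add [pgzk,lhb,uwn] -> 8 lines: muigm lnwlf pgzk lhb uwn rqh dyhl cbhq
Hunk 3: at line 2 remove [lhb,uwn,rqh] add [atst,iqz,iwach] -> 8 lines: muigm lnwlf pgzk atst iqz iwach dyhl cbhq
Hunk 4: at line 3 remove [atst] add [xdgb,teoun,eaphv] -> 10 lines: muigm lnwlf pgzk xdgb teoun eaphv iqz iwach dyhl cbhq
Hunk 5: at line 4 remove [teoun,eaphv] add [xxf,zihse,awo] -> 11 lines: muigm lnwlf pgzk xdgb xxf zihse awo iqz iwach dyhl cbhq
Final line count: 11

Answer: 11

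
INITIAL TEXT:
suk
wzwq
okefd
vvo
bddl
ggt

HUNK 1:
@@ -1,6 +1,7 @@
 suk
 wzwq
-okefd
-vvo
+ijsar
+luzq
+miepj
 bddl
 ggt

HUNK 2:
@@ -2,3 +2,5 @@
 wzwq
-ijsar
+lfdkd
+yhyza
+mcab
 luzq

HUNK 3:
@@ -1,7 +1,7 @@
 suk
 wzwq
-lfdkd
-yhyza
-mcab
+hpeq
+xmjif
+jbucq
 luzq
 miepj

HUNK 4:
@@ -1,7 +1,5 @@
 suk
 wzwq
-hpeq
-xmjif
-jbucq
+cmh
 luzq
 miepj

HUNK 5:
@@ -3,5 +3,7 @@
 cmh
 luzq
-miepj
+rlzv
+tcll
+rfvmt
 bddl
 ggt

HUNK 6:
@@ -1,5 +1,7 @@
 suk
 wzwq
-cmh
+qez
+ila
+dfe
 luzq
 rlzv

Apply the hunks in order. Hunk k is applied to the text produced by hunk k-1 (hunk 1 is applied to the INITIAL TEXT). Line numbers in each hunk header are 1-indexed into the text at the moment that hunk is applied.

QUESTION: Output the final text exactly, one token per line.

Answer: suk
wzwq
qez
ila
dfe
luzq
rlzv
tcll
rfvmt
bddl
ggt

Derivation:
Hunk 1: at line 1 remove [okefd,vvo] add [ijsar,luzq,miepj] -> 7 lines: suk wzwq ijsar luzq miepj bddl ggt
Hunk 2: at line 2 remove [ijsar] add [lfdkd,yhyza,mcab] -> 9 lines: suk wzwq lfdkd yhyza mcab luzq miepj bddl ggt
Hunk 3: at line 1 remove [lfdkd,yhyza,mcab] add [hpeq,xmjif,jbucq] -> 9 lines: suk wzwq hpeq xmjif jbucq luzq miepj bddl ggt
Hunk 4: at line 1 remove [hpeq,xmjif,jbucq] add [cmh] -> 7 lines: suk wzwq cmh luzq miepj bddl ggt
Hunk 5: at line 3 remove [miepj] add [rlzv,tcll,rfvmt] -> 9 lines: suk wzwq cmh luzq rlzv tcll rfvmt bddl ggt
Hunk 6: at line 1 remove [cmh] add [qez,ila,dfe] -> 11 lines: suk wzwq qez ila dfe luzq rlzv tcll rfvmt bddl ggt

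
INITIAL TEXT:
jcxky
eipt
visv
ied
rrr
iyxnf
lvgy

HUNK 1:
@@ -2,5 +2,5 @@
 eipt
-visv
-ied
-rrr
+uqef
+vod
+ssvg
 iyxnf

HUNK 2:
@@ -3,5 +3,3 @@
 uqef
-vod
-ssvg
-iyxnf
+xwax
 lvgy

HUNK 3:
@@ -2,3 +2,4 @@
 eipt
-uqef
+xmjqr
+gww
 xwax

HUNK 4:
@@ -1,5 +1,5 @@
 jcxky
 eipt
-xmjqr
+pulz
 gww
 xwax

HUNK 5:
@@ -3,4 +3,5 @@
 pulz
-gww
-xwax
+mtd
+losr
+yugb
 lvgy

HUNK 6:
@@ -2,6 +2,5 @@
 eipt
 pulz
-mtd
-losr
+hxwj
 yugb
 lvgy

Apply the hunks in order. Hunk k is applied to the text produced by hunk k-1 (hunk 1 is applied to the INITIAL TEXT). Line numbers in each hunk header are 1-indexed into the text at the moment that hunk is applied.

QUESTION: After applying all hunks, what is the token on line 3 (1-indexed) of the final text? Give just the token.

Answer: pulz

Derivation:
Hunk 1: at line 2 remove [visv,ied,rrr] add [uqef,vod,ssvg] -> 7 lines: jcxky eipt uqef vod ssvg iyxnf lvgy
Hunk 2: at line 3 remove [vod,ssvg,iyxnf] add [xwax] -> 5 lines: jcxky eipt uqef xwax lvgy
Hunk 3: at line 2 remove [uqef] add [xmjqr,gww] -> 6 lines: jcxky eipt xmjqr gww xwax lvgy
Hunk 4: at line 1 remove [xmjqr] add [pulz] -> 6 lines: jcxky eipt pulz gww xwax lvgy
Hunk 5: at line 3 remove [gww,xwax] add [mtd,losr,yugb] -> 7 lines: jcxky eipt pulz mtd losr yugb lvgy
Hunk 6: at line 2 remove [mtd,losr] add [hxwj] -> 6 lines: jcxky eipt pulz hxwj yugb lvgy
Final line 3: pulz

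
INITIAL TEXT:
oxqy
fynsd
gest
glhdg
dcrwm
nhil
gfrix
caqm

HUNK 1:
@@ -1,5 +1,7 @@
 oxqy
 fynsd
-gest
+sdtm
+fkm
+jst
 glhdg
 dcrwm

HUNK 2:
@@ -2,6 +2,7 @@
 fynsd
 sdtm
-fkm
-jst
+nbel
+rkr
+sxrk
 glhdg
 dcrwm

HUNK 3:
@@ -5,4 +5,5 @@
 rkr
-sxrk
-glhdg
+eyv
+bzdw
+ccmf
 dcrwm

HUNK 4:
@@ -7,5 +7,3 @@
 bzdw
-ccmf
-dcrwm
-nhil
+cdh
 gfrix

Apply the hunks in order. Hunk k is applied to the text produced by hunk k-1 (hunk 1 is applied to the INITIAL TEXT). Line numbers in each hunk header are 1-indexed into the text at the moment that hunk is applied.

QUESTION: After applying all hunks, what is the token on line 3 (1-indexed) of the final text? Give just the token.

Answer: sdtm

Derivation:
Hunk 1: at line 1 remove [gest] add [sdtm,fkm,jst] -> 10 lines: oxqy fynsd sdtm fkm jst glhdg dcrwm nhil gfrix caqm
Hunk 2: at line 2 remove [fkm,jst] add [nbel,rkr,sxrk] -> 11 lines: oxqy fynsd sdtm nbel rkr sxrk glhdg dcrwm nhil gfrix caqm
Hunk 3: at line 5 remove [sxrk,glhdg] add [eyv,bzdw,ccmf] -> 12 lines: oxqy fynsd sdtm nbel rkr eyv bzdw ccmf dcrwm nhil gfrix caqm
Hunk 4: at line 7 remove [ccmf,dcrwm,nhil] add [cdh] -> 10 lines: oxqy fynsd sdtm nbel rkr eyv bzdw cdh gfrix caqm
Final line 3: sdtm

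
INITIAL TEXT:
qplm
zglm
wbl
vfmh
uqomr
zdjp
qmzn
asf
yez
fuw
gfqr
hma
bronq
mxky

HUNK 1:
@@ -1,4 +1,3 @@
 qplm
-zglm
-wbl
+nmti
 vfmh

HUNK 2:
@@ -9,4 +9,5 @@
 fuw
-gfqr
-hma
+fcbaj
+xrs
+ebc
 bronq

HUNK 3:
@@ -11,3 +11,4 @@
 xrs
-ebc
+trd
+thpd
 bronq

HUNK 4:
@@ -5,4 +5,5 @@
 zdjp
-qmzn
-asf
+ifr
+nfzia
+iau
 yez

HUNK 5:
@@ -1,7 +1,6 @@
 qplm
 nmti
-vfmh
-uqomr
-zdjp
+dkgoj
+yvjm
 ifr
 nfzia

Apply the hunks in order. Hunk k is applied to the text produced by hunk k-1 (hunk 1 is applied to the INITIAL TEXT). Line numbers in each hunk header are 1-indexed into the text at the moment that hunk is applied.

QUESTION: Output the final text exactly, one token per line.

Hunk 1: at line 1 remove [zglm,wbl] add [nmti] -> 13 lines: qplm nmti vfmh uqomr zdjp qmzn asf yez fuw gfqr hma bronq mxky
Hunk 2: at line 9 remove [gfqr,hma] add [fcbaj,xrs,ebc] -> 14 lines: qplm nmti vfmh uqomr zdjp qmzn asf yez fuw fcbaj xrs ebc bronq mxky
Hunk 3: at line 11 remove [ebc] add [trd,thpd] -> 15 lines: qplm nmti vfmh uqomr zdjp qmzn asf yez fuw fcbaj xrs trd thpd bronq mxky
Hunk 4: at line 5 remove [qmzn,asf] add [ifr,nfzia,iau] -> 16 lines: qplm nmti vfmh uqomr zdjp ifr nfzia iau yez fuw fcbaj xrs trd thpd bronq mxky
Hunk 5: at line 1 remove [vfmh,uqomr,zdjp] add [dkgoj,yvjm] -> 15 lines: qplm nmti dkgoj yvjm ifr nfzia iau yez fuw fcbaj xrs trd thpd bronq mxky

Answer: qplm
nmti
dkgoj
yvjm
ifr
nfzia
iau
yez
fuw
fcbaj
xrs
trd
thpd
bronq
mxky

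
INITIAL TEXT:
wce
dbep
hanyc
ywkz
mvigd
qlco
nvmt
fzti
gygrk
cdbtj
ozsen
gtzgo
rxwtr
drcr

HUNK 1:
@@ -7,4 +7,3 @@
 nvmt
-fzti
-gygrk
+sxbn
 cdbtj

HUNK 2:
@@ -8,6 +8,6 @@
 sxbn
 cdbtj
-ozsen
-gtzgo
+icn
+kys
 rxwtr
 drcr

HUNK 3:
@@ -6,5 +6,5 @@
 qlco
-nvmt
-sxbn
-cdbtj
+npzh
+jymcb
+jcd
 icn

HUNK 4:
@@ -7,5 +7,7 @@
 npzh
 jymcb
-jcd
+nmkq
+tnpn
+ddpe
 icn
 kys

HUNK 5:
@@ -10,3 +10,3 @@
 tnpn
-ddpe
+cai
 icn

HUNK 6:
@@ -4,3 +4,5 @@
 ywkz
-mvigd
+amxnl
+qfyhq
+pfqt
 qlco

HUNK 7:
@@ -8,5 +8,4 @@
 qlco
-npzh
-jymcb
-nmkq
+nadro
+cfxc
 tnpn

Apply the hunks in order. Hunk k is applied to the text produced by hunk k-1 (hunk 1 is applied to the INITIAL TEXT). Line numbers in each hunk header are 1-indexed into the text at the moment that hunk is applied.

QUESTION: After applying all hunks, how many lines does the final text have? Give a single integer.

Hunk 1: at line 7 remove [fzti,gygrk] add [sxbn] -> 13 lines: wce dbep hanyc ywkz mvigd qlco nvmt sxbn cdbtj ozsen gtzgo rxwtr drcr
Hunk 2: at line 8 remove [ozsen,gtzgo] add [icn,kys] -> 13 lines: wce dbep hanyc ywkz mvigd qlco nvmt sxbn cdbtj icn kys rxwtr drcr
Hunk 3: at line 6 remove [nvmt,sxbn,cdbtj] add [npzh,jymcb,jcd] -> 13 lines: wce dbep hanyc ywkz mvigd qlco npzh jymcb jcd icn kys rxwtr drcr
Hunk 4: at line 7 remove [jcd] add [nmkq,tnpn,ddpe] -> 15 lines: wce dbep hanyc ywkz mvigd qlco npzh jymcb nmkq tnpn ddpe icn kys rxwtr drcr
Hunk 5: at line 10 remove [ddpe] add [cai] -> 15 lines: wce dbep hanyc ywkz mvigd qlco npzh jymcb nmkq tnpn cai icn kys rxwtr drcr
Hunk 6: at line 4 remove [mvigd] add [amxnl,qfyhq,pfqt] -> 17 lines: wce dbep hanyc ywkz amxnl qfyhq pfqt qlco npzh jymcb nmkq tnpn cai icn kys rxwtr drcr
Hunk 7: at line 8 remove [npzh,jymcb,nmkq] add [nadro,cfxc] -> 16 lines: wce dbep hanyc ywkz amxnl qfyhq pfqt qlco nadro cfxc tnpn cai icn kys rxwtr drcr
Final line count: 16

Answer: 16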